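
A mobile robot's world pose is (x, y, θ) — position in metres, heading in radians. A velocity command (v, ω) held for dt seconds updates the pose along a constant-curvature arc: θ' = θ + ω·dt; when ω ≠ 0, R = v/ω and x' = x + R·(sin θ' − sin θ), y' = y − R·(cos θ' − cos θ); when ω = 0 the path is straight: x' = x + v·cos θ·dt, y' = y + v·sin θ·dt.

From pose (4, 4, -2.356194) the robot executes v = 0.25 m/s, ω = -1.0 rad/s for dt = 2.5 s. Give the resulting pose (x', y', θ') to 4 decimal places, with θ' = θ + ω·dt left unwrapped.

(3.5758, 4.2126, -4.8562)

θ' = -2.3562 + -1.0·2.5 = -4.8562
R = v/ω = 0.25/-1.0 = -0.2500
x' = 4 + -0.2500·(sin -4.8562 − sin -2.3562) = 3.5758
y' = 4 − -0.2500·(cos -4.8562 − cos -2.3562) = 4.2126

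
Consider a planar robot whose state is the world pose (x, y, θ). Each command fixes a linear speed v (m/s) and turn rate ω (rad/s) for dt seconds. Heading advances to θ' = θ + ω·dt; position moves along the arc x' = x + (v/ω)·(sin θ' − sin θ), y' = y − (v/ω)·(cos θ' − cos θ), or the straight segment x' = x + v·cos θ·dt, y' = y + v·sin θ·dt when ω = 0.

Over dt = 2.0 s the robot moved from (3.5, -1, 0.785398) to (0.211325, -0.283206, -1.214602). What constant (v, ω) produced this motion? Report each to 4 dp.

v = -2.0000, ω = -1.0000

Δθ = -1.214602 − 0.785398 = -2.000000
ω = Δθ/dt = -2.000000/2.0 = -1.0000
R = Δx/(sin θ' − sin θ) = 2.0000
v = R·ω = 2.0000·-1.0000 = -2.0000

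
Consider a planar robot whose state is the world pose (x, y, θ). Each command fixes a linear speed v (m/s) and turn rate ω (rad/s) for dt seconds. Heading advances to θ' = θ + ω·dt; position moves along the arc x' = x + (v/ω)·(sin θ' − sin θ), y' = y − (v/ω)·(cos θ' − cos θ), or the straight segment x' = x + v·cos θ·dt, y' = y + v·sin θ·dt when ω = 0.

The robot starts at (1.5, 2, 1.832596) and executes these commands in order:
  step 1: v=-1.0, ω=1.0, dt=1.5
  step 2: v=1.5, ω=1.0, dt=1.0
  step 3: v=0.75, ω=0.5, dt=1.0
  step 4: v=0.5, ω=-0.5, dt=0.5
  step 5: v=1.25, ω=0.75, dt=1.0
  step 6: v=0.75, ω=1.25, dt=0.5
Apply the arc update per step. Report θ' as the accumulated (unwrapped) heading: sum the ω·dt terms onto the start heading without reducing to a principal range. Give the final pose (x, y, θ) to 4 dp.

(2.0429, -2.0291, 5.9576)

step 1: θ'=3.3326 (R=-1.0000) → pose (2.6558, 1.2770, 3.3326)
step 2: θ'=4.3326 (R=1.5000) → pose (1.5474, 0.3604, 4.3326)
step 3: θ'=4.8326 (R=1.5000) → pose (1.4514, -0.3756, 4.8326)
step 4: θ'=4.5826 (R=-1.0000) → pose (1.4502, -0.6249, 4.5826)
step 5: θ'=5.3326 (R=1.6667) → pose (1.7465, -1.8093, 5.3326)
step 6: θ'=5.9576 (R=0.6000) → pose (2.0429, -2.0291, 5.9576)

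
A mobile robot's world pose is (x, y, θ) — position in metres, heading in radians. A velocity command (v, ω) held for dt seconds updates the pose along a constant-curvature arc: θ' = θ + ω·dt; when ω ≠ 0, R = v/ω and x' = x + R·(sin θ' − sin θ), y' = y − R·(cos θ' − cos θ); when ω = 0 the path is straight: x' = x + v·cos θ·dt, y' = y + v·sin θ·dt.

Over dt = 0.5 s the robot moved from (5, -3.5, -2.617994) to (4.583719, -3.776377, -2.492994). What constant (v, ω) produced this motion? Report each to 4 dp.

v = 1.0000, ω = 0.2500

Δθ = -2.492994 − -2.617994 = 0.125000
ω = Δθ/dt = 0.125000/0.5 = 0.2500
R = Δx/(sin θ' − sin θ) = 4.0000
v = R·ω = 4.0000·0.2500 = 1.0000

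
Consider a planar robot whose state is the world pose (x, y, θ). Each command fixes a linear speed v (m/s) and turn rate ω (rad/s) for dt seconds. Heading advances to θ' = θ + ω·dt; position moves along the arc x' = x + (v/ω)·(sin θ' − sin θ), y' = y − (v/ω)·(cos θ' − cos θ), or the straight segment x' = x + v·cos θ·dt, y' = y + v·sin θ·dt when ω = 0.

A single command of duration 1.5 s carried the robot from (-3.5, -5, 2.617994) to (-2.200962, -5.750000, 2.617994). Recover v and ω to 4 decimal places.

v = -1.0000, ω = 0.0000

Δθ = 2.617994 − 2.617994 = 0.000000
ω = Δθ/dt = 0.000000/1.5 = 0.0000
ω = 0 → v = (Δx·cos θ + Δy·sin θ)/dt = -1.0000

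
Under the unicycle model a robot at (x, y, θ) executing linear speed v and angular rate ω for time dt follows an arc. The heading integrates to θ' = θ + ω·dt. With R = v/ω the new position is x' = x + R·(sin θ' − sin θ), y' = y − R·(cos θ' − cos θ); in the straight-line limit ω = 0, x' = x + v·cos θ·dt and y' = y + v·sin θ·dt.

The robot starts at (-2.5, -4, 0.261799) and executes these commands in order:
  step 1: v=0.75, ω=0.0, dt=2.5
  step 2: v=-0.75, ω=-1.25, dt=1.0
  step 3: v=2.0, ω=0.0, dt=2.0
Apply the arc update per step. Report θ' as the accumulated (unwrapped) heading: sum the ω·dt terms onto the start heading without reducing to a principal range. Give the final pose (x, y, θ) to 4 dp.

(0.8556, -6.6054, -0.9882)

step 1: θ'=0.2618 (straight) → pose (-0.6889, -3.5147, 0.2618)
step 2: θ'=-0.9882 (R=0.6000) → pose (-1.3452, -3.2653, -0.9882)
step 3: θ'=-0.9882 (straight) → pose (0.8556, -6.6054, -0.9882)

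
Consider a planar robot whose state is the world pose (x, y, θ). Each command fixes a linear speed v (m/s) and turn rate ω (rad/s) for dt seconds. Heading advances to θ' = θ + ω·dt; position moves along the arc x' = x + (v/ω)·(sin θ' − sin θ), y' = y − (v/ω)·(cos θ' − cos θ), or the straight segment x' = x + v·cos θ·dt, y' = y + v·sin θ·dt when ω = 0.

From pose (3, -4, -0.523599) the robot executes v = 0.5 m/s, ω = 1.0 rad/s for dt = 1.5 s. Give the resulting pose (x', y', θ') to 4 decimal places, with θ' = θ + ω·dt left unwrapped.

(3.6642, -3.8470, 0.9764)

θ' = -0.5236 + 1.0·1.5 = 0.9764
R = v/ω = 0.5/1.0 = 0.5000
x' = 3 + 0.5000·(sin 0.9764 − sin -0.5236) = 3.6642
y' = -4 − 0.5000·(cos 0.9764 − cos -0.5236) = -3.8470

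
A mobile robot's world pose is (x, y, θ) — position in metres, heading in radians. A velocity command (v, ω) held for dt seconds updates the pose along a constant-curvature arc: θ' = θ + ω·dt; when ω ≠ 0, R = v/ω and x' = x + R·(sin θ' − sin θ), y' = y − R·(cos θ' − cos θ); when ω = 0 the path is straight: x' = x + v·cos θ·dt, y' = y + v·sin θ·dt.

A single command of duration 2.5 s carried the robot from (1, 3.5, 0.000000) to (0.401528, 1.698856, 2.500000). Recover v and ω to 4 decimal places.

v = -1.0000, ω = 1.0000

Δθ = 2.500000 − 0.000000 = 2.500000
ω = Δθ/dt = 2.500000/2.5 = 1.0000
R = −Δy/(cos θ' − cos θ) = -1.0000
v = R·ω = -1.0000·1.0000 = -1.0000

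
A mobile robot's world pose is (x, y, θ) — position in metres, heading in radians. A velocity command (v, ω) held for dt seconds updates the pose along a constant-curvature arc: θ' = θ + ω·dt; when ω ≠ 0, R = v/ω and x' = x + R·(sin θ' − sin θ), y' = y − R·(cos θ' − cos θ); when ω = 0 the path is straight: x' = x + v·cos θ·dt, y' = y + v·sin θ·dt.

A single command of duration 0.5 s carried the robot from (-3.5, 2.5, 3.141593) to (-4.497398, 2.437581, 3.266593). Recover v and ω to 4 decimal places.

Δθ = 3.266593 − 3.141593 = 0.125000
ω = Δθ/dt = 0.125000/0.5 = 0.2500
R = Δx/(sin θ' − sin θ) = 8.0000
v = R·ω = 8.0000·0.2500 = 2.0000

v = 2.0000, ω = 0.2500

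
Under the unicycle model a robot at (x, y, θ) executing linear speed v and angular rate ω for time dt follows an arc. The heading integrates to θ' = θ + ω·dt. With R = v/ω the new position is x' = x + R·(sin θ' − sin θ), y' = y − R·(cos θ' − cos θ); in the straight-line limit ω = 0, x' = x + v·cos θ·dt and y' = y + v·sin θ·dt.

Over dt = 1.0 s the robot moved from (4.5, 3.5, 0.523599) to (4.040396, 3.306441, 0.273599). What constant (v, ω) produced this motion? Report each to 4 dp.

Δθ = 0.273599 − 0.523599 = -0.250000
ω = Δθ/dt = -0.250000/1.0 = -0.2500
R = Δx/(sin θ' − sin θ) = 2.0000
v = R·ω = 2.0000·-0.2500 = -0.5000

v = -0.5000, ω = -0.2500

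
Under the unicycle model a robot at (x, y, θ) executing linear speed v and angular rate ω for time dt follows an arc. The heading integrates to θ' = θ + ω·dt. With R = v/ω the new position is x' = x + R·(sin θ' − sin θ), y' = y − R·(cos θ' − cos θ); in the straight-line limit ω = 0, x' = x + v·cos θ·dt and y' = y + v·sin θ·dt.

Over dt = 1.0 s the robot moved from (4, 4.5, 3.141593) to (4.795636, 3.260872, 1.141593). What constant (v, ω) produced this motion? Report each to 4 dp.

Δθ = 1.141593 − 3.141593 = -2.000000
ω = Δθ/dt = -2.000000/1.0 = -2.0000
R = −Δy/(cos θ' − cos θ) = 0.8750
v = R·ω = 0.8750·-2.0000 = -1.7500

v = -1.7500, ω = -2.0000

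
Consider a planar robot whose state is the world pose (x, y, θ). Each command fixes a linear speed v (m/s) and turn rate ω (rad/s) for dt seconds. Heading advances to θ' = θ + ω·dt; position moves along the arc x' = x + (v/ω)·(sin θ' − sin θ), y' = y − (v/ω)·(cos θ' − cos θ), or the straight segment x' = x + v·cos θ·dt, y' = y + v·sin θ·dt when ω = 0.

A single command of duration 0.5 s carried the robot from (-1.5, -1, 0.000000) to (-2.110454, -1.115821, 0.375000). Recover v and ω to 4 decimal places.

Δθ = 0.375000 − 0.000000 = 0.375000
ω = Δθ/dt = 0.375000/0.5 = 0.7500
R = Δx/(sin θ' − sin θ) = -1.6667
v = R·ω = -1.6667·0.7500 = -1.2500

v = -1.2500, ω = 0.7500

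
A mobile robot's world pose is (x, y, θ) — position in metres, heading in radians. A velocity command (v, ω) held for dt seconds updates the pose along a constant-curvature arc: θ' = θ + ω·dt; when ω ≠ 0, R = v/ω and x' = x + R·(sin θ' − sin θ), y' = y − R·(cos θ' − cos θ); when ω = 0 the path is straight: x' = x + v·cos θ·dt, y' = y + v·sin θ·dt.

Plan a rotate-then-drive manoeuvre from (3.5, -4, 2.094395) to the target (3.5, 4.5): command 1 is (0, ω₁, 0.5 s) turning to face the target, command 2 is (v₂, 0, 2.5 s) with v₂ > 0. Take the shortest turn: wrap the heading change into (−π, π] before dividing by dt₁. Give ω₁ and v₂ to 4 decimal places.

ω₁ = -1.0472, v₂ = 3.4000

heading to target = atan2(4.5−-4, 3.5−3.5) = 1.5708
Δθ = wrap(1.5708 − 2.0944) = -0.5236; ω₁ = Δθ/dt₁ = -1.0472
distance = √((3.5−3.5)² + (4.5−-4)²) = 8.5000; v₂ = distance/dt₂ = 3.4000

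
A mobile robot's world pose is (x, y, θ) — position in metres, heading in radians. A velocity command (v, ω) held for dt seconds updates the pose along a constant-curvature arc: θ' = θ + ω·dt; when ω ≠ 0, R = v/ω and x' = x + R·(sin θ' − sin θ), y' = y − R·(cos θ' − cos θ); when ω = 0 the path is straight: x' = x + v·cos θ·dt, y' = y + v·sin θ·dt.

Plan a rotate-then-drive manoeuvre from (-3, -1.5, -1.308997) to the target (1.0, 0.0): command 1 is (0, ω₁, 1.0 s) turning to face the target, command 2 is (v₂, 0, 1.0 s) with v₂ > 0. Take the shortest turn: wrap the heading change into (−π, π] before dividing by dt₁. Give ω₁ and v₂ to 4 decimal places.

heading to target = atan2(0−-1.5, 1−-3) = 0.3588
Δθ = wrap(0.3588 − -1.3090) = 1.6678; ω₁ = Δθ/dt₁ = 1.6678
distance = √((1−-3)² + (0−-1.5)²) = 4.2720; v₂ = distance/dt₂ = 4.2720

ω₁ = 1.6678, v₂ = 4.2720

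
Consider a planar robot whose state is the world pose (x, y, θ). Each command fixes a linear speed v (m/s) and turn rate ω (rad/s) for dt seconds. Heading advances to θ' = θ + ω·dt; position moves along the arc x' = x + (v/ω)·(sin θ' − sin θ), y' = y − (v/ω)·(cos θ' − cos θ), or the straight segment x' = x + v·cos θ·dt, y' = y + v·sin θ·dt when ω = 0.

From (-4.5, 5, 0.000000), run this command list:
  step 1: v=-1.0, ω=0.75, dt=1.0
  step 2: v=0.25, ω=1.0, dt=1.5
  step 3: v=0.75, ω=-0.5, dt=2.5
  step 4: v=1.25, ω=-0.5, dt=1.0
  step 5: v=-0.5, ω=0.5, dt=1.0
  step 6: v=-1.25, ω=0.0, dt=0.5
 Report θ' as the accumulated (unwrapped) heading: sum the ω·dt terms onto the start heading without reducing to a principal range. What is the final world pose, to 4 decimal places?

step 1: θ'=0.7500 (R=-1.3333) → pose (-5.4089, 4.6423, 0.7500)
step 2: θ'=2.2500 (R=0.2500) → pose (-5.3847, 4.9822, 2.2500)
step 3: θ'=1.0000 (R=-1.5000) → pose (-5.4798, 6.7349, 1.0000)
step 4: θ'=0.5000 (R=-2.5000) → pose (-4.5747, 7.5781, 0.5000)
step 5: θ'=1.0000 (R=-1.0000) → pose (-4.9368, 7.2409, 1.0000)
step 6: θ'=1.0000 (straight) → pose (-5.2745, 6.7149, 1.0000)

(-5.2745, 6.7149, 1.0000)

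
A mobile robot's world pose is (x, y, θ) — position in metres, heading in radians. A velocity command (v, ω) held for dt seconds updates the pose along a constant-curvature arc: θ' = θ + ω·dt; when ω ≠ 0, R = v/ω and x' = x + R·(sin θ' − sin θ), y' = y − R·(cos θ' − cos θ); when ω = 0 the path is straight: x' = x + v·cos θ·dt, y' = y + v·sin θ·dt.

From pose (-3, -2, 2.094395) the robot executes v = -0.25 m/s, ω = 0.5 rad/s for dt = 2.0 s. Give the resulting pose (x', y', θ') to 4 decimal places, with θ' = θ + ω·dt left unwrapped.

(-2.5906, -2.2494, 3.0944)

θ' = 2.0944 + 0.5·2.0 = 3.0944
R = v/ω = -0.25/0.5 = -0.5000
x' = -3 + -0.5000·(sin 3.0944 − sin 2.0944) = -2.5906
y' = -2 − -0.5000·(cos 3.0944 − cos 2.0944) = -2.2494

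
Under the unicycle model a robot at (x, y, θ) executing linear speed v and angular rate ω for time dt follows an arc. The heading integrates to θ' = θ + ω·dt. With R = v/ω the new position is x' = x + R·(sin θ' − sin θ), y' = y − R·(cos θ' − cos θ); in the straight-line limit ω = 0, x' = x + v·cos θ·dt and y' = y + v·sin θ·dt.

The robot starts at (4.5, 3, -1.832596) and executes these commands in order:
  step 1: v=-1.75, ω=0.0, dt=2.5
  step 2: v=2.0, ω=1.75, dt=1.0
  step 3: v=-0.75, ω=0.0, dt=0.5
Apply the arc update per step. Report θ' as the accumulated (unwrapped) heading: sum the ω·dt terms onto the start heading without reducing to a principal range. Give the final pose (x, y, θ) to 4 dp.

step 1: θ'=-1.8326 (straight) → pose (5.6323, 7.2259, -1.8326)
step 2: θ'=-0.0826 (R=1.1429) → pose (6.6420, 5.7912, -0.0826)
step 3: θ'=-0.0826 (straight) → pose (6.2682, 5.8221, -0.0826)

(6.2682, 5.8221, -0.0826)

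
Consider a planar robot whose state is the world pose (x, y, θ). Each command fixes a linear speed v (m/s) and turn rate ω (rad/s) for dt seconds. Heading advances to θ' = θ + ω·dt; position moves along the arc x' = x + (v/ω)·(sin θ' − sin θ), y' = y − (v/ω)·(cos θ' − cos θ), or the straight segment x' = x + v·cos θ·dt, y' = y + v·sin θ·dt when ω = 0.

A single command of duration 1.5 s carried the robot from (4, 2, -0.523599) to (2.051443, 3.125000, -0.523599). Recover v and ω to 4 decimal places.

v = -1.5000, ω = 0.0000

Δθ = -0.523599 − -0.523599 = 0.000000
ω = Δθ/dt = 0.000000/1.5 = 0.0000
ω = 0 → v = (Δx·cos θ + Δy·sin θ)/dt = -1.5000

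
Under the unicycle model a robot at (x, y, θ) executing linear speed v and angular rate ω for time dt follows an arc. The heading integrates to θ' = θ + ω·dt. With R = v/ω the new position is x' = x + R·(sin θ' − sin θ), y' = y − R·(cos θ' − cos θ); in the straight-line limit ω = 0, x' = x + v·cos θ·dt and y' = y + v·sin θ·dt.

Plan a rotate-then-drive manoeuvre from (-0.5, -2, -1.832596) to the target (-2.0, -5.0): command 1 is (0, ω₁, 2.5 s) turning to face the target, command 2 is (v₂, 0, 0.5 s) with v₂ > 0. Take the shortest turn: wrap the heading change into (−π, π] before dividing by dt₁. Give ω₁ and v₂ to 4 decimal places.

heading to target = atan2(-5−-2, -2−-0.5) = -2.0344
Δθ = wrap(-2.0344 − -1.8326) = -0.2018; ω₁ = Δθ/dt₁ = -0.0807
distance = √((-2−-0.5)² + (-5−-2)²) = 3.3541; v₂ = distance/dt₂ = 6.7082

ω₁ = -0.0807, v₂ = 6.7082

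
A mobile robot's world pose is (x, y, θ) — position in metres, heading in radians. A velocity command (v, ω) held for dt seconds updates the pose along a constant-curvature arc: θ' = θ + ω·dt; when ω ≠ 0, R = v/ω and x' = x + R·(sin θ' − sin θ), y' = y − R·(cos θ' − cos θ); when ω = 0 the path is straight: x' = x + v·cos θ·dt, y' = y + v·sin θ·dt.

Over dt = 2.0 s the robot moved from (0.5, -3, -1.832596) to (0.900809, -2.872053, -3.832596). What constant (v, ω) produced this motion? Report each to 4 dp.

Δθ = -3.832596 − -1.832596 = -2.000000
ω = Δθ/dt = -2.000000/2.0 = -1.0000
R = Δx/(sin θ' − sin θ) = 0.2500
v = R·ω = 0.2500·-1.0000 = -0.2500

v = -0.2500, ω = -1.0000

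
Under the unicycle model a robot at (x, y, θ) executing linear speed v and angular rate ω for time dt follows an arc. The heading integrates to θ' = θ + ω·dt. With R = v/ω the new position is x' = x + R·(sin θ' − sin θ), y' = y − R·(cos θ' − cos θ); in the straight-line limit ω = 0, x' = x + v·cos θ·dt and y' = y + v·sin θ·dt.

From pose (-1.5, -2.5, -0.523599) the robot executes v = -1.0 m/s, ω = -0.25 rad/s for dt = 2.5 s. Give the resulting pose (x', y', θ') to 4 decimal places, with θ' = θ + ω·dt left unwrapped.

θ' = -0.5236 + -0.25·2.5 = -1.1486
R = v/ω = -1.0/-0.25 = 4.0000
x' = -1.5 + 4.0000·(sin -1.1486 − sin -0.5236) = -3.1488
y' = -2.5 − 4.0000·(cos -1.1486 − cos -0.5236) = -0.6750

(-3.1488, -0.6750, -1.1486)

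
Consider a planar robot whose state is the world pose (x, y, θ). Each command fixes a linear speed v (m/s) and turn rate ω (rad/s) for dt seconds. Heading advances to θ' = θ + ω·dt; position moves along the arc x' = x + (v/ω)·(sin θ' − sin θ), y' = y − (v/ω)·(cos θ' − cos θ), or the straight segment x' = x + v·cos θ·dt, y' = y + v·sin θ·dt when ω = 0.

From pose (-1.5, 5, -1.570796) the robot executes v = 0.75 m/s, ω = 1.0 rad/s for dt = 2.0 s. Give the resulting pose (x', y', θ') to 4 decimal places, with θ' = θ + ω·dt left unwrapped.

(-0.4379, 4.3180, 0.4292)

θ' = -1.5708 + 1.0·2.0 = 0.4292
R = v/ω = 0.75/1.0 = 0.7500
x' = -1.5 + 0.7500·(sin 0.4292 − sin -1.5708) = -0.4379
y' = 5 − 0.7500·(cos 0.4292 − cos -1.5708) = 4.3180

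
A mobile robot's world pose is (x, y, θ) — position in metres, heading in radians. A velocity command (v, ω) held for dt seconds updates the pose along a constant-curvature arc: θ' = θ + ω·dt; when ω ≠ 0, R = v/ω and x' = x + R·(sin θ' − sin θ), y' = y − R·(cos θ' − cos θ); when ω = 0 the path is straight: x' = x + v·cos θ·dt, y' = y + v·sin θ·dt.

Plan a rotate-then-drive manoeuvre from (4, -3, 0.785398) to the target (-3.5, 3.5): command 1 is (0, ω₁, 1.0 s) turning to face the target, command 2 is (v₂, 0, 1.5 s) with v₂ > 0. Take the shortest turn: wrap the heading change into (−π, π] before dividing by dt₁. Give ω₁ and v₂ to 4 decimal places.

heading to target = atan2(3.5−-3, -3.5−4) = 2.4275
Δθ = wrap(2.4275 − 0.7854) = 1.6421; ω₁ = Δθ/dt₁ = 1.6421
distance = √((-3.5−4)² + (3.5−-3)²) = 9.9247; v₂ = distance/dt₂ = 6.6165

ω₁ = 1.6421, v₂ = 6.6165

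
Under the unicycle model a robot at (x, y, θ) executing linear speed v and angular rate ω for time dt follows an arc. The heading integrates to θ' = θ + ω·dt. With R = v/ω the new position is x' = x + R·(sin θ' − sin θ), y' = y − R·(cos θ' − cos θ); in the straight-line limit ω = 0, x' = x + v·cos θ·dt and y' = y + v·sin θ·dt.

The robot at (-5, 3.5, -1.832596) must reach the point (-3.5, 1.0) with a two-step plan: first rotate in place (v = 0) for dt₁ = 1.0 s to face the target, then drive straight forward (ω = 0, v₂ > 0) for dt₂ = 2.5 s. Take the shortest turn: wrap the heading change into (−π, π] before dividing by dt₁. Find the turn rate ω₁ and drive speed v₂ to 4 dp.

ω₁ = 0.8022, v₂ = 1.1662

heading to target = atan2(1−3.5, -3.5−-5) = -1.0304
Δθ = wrap(-1.0304 − -1.8326) = 0.8022; ω₁ = Δθ/dt₁ = 0.8022
distance = √((-3.5−-5)² + (1−3.5)²) = 2.9155; v₂ = distance/dt₂ = 1.1662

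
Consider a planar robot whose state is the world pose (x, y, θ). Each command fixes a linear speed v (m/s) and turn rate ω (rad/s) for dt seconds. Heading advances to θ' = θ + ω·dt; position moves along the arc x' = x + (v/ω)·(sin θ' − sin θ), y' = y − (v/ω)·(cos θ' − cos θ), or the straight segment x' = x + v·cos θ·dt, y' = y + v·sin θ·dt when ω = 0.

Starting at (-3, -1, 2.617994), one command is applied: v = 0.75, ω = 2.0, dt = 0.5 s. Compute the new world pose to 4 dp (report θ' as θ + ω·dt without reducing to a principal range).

(-3.3595, -0.9915, 3.6180)

θ' = 2.6180 + 2.0·0.5 = 3.6180
R = v/ω = 0.75/2.0 = 0.3750
x' = -3 + 0.3750·(sin 3.6180 − sin 2.6180) = -3.3595
y' = -1 − 0.3750·(cos 3.6180 − cos 2.6180) = -0.9915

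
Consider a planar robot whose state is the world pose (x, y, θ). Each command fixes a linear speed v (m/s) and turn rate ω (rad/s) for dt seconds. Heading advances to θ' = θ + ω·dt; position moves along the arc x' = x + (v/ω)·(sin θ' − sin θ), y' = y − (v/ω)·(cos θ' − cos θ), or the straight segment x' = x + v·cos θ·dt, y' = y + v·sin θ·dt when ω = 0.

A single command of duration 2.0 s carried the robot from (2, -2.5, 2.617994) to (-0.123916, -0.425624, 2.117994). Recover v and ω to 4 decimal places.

Δθ = 2.117994 − 2.617994 = -0.500000
ω = Δθ/dt = -0.500000/2.0 = -0.2500
R = Δx/(sin θ' − sin θ) = -6.0000
v = R·ω = -6.0000·-0.2500 = 1.5000

v = 1.5000, ω = -0.2500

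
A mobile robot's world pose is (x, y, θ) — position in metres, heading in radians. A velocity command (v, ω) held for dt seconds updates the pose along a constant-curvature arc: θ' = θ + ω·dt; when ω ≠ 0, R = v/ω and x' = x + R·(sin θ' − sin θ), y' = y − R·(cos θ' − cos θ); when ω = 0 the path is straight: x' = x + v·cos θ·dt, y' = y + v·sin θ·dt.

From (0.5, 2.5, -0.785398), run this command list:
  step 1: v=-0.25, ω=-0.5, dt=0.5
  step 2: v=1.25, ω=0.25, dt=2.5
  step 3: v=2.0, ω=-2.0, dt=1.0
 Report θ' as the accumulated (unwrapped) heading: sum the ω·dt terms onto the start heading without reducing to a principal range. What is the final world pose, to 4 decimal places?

(2.9978, -1.0968, -2.4104)

step 1: θ'=-1.0354 (R=0.5000) → pose (0.4235, 2.5985, -1.0354)
step 2: θ'=-0.4104 (R=5.0000) → pose (2.7290, 0.5646, -0.4104)
step 3: θ'=-2.4104 (R=-1.0000) → pose (2.9978, -1.0968, -2.4104)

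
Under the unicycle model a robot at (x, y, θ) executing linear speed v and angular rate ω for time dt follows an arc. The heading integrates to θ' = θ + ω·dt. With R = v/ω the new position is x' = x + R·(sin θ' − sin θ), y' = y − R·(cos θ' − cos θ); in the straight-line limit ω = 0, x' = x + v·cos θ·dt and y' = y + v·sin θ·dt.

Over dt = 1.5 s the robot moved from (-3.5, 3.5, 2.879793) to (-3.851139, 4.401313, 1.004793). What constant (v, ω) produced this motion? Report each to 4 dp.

Δθ = 1.004793 − 2.879793 = -1.875000
ω = Δθ/dt = -1.875000/1.5 = -1.2500
R = −Δy/(cos θ' − cos θ) = -0.6000
v = R·ω = -0.6000·-1.2500 = 0.7500

v = 0.7500, ω = -1.2500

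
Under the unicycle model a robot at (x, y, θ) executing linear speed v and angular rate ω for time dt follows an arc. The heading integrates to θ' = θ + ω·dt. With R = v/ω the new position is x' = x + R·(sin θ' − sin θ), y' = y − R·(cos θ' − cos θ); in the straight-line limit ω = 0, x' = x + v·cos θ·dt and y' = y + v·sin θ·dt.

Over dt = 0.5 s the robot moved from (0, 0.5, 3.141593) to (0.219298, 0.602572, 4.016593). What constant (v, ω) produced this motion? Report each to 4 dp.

v = -0.5000, ω = 1.7500

Δθ = 4.016593 − 3.141593 = 0.875000
ω = Δθ/dt = 0.875000/0.5 = 1.7500
R = Δx/(sin θ' − sin θ) = -0.2857
v = R·ω = -0.2857·1.7500 = -0.5000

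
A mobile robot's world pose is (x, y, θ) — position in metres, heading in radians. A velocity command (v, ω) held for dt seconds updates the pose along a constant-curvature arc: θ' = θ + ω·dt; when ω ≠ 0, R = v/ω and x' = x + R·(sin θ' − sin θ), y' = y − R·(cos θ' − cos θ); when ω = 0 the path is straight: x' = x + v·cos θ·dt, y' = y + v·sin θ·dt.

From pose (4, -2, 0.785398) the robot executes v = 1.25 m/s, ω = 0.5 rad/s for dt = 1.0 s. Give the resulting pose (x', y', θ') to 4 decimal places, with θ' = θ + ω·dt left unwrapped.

θ' = 0.7854 + 0.5·1.0 = 1.2854
R = v/ω = 1.25/0.5 = 2.5000
x' = 4 + 2.5000·(sin 1.2854 − sin 0.7854) = 4.6311
y' = -2 − 2.5000·(cos 1.2854 − cos 0.7854) = -0.9361

(4.6311, -0.9361, 1.2854)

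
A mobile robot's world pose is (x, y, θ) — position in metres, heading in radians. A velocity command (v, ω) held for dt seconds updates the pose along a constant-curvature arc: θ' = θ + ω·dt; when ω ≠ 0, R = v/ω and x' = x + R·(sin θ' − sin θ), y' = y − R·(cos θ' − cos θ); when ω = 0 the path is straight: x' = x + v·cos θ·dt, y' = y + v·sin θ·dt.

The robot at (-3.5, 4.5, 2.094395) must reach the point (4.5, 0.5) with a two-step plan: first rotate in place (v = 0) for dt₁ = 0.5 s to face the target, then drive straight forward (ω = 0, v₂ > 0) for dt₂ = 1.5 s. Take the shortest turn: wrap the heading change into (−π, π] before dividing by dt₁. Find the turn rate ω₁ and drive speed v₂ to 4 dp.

heading to target = atan2(0.5−4.5, 4.5−-3.5) = -0.4636
Δθ = wrap(-0.4636 − 2.0944) = -2.5580; ω₁ = Δθ/dt₁ = -5.1161
distance = √((4.5−-3.5)² + (0.5−4.5)²) = 8.9443; v₂ = distance/dt₂ = 5.9628

ω₁ = -5.1161, v₂ = 5.9628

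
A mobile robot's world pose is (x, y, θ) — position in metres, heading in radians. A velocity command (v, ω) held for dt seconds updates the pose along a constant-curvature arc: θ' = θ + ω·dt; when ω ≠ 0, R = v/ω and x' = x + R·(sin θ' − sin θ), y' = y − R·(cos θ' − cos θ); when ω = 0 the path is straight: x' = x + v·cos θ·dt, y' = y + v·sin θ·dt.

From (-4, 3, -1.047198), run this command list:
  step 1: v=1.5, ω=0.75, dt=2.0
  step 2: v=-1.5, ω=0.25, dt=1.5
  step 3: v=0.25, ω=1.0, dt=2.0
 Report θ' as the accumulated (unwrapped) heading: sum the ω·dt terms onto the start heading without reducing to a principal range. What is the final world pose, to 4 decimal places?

(-3.2937, 1.2721, 2.8278)

step 1: θ'=0.4528 (R=2.0000) → pose (-1.3930, 2.2015, 0.4528)
step 2: θ'=0.8278 (R=-6.0000) → pose (-3.1867, 0.8652, 0.8278)
step 3: θ'=2.8278 (R=0.2500) → pose (-3.2937, 1.2721, 2.8278)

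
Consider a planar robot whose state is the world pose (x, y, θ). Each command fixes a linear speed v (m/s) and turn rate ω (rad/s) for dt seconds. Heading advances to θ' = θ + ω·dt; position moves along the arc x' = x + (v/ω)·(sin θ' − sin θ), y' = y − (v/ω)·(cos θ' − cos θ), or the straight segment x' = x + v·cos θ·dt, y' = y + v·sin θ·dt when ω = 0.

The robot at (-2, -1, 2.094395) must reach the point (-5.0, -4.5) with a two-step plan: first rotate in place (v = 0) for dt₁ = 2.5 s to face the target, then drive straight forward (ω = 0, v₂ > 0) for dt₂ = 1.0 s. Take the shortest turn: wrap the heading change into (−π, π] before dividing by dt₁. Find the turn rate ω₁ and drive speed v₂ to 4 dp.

heading to target = atan2(-4.5−-1, -5−-2) = -2.2794
Δθ = wrap(-2.2794 − 2.0944) = 1.9094; ω₁ = Δθ/dt₁ = 0.7637
distance = √((-5−-2)² + (-4.5−-1)²) = 4.6098; v₂ = distance/dt₂ = 4.6098

ω₁ = 0.7637, v₂ = 4.6098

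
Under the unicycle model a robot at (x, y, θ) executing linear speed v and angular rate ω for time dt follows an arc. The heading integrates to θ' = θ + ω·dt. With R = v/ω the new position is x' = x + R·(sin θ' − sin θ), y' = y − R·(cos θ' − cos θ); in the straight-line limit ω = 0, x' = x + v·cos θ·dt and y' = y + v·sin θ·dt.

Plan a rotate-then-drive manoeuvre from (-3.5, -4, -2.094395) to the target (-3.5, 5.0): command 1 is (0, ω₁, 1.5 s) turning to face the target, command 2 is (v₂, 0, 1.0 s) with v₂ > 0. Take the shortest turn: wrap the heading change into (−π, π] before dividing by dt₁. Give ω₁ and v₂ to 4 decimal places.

ω₁ = -1.7453, v₂ = 9.0000

heading to target = atan2(5−-4, -3.5−-3.5) = 1.5708
Δθ = wrap(1.5708 − -2.0944) = -2.6180; ω₁ = Δθ/dt₁ = -1.7453
distance = √((-3.5−-3.5)² + (5−-4)²) = 9.0000; v₂ = distance/dt₂ = 9.0000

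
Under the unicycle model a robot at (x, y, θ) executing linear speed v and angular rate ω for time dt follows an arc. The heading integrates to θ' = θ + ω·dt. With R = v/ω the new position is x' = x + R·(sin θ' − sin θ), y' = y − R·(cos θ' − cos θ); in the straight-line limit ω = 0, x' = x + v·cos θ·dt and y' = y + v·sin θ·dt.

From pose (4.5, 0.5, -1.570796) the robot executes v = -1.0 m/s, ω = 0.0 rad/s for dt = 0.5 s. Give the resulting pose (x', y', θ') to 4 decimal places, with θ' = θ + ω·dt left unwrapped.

(4.5000, 1.0000, -1.5708)

θ' = -1.5708 + 0.0·0.5 = -1.5708
ω = 0 → straight: x' = 4.5 + -1.0·cos(-1.5708)·0.5 = 4.5000
y' = 0.5 + -1.0·sin(-1.5708)·0.5 = 1.0000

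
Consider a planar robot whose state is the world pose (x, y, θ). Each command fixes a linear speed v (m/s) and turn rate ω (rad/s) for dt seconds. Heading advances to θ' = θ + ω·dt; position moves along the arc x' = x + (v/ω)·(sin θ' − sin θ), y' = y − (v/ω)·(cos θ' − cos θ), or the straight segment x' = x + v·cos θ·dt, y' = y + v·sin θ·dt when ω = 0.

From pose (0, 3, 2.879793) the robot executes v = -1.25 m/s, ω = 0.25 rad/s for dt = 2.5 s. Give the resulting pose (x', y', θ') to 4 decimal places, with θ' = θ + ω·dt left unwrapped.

(3.0704, 3.1558, 3.5048)

θ' = 2.8798 + 0.25·2.5 = 3.5048
R = v/ω = -1.25/0.25 = -5.0000
x' = 0 + -5.0000·(sin 3.5048 − sin 2.8798) = 3.0704
y' = 3 − -5.0000·(cos 3.5048 − cos 2.8798) = 3.1558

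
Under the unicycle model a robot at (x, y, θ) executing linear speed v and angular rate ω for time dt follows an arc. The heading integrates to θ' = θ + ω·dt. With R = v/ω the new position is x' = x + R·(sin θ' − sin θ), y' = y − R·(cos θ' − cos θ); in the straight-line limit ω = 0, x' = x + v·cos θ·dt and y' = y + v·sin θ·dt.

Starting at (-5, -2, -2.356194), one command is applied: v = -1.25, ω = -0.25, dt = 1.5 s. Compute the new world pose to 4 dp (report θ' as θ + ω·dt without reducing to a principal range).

(-3.4593, -0.9507, -2.7312)

θ' = -2.3562 + -0.25·1.5 = -2.7312
R = v/ω = -1.25/-0.25 = 5.0000
x' = -5 + 5.0000·(sin -2.7312 − sin -2.3562) = -3.4593
y' = -2 − 5.0000·(cos -2.7312 − cos -2.3562) = -0.9507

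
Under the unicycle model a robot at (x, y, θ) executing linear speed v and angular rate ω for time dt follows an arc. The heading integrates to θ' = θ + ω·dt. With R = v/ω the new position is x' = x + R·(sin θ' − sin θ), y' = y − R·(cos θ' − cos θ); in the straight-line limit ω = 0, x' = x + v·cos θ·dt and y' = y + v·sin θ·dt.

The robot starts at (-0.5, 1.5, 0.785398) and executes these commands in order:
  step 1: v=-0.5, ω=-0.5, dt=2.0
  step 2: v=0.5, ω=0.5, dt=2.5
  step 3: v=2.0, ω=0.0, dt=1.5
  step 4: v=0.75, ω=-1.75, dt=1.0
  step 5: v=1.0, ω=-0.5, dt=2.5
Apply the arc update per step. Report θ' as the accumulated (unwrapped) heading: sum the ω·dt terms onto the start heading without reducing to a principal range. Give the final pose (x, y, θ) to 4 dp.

(2.3692, 2.1041, -1.9646)

step 1: θ'=-0.2146 (R=1.0000) → pose (-1.4201, 1.2300, -0.2146)
step 2: θ'=1.0354 (R=1.0000) → pose (-0.3470, 1.6969, 1.0354)
step 3: θ'=1.0354 (straight) → pose (1.1835, 4.2771, 1.0354)
step 4: θ'=-0.7146 (R=-0.4286) → pose (1.8330, 4.3822, -0.7146)
step 5: θ'=-1.9646 (R=-2.0000) → pose (2.3692, 2.1041, -1.9646)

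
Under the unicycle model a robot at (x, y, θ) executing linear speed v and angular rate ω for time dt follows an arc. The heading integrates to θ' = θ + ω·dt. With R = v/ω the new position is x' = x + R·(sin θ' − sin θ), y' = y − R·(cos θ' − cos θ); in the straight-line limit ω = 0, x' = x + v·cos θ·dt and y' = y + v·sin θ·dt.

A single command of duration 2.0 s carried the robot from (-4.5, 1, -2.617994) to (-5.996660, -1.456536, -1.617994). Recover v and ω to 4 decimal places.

Δθ = -1.617994 − -2.617994 = 1.000000
ω = Δθ/dt = 1.000000/2.0 = 0.5000
R = −Δy/(cos θ' − cos θ) = 3.0000
v = R·ω = 3.0000·0.5000 = 1.5000

v = 1.5000, ω = 0.5000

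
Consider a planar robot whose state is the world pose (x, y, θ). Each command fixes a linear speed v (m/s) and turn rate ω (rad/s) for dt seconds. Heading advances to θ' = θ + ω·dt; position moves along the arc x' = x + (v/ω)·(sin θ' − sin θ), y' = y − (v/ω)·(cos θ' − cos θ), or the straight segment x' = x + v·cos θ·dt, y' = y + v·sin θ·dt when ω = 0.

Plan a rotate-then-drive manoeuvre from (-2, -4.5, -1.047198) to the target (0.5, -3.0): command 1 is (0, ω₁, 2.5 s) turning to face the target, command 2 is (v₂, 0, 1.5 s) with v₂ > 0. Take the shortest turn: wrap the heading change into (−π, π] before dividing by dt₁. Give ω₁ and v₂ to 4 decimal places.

heading to target = atan2(-3−-4.5, 0.5−-2) = 0.5404
Δθ = wrap(0.5404 − -1.0472) = 1.5876; ω₁ = Δθ/dt₁ = 0.6350
distance = √((0.5−-2)² + (-3−-4.5)²) = 2.9155; v₂ = distance/dt₂ = 1.9437

ω₁ = 0.6350, v₂ = 1.9437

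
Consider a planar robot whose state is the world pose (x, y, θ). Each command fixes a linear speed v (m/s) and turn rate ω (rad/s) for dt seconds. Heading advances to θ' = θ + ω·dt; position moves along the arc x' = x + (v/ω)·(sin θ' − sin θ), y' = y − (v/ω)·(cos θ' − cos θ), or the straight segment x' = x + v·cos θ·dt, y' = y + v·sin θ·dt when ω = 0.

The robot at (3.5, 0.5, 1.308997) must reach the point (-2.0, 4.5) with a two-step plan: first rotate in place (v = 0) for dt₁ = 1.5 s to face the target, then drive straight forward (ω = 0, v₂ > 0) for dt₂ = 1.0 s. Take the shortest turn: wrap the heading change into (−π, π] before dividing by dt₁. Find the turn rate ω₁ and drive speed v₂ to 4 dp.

ω₁ = 0.8025, v₂ = 6.8007

heading to target = atan2(4.5−0.5, -2−3.5) = 2.5128
Δθ = wrap(2.5128 − 1.3090) = 1.2038; ω₁ = Δθ/dt₁ = 0.8025
distance = √((-2−3.5)² + (4.5−0.5)²) = 6.8007; v₂ = distance/dt₂ = 6.8007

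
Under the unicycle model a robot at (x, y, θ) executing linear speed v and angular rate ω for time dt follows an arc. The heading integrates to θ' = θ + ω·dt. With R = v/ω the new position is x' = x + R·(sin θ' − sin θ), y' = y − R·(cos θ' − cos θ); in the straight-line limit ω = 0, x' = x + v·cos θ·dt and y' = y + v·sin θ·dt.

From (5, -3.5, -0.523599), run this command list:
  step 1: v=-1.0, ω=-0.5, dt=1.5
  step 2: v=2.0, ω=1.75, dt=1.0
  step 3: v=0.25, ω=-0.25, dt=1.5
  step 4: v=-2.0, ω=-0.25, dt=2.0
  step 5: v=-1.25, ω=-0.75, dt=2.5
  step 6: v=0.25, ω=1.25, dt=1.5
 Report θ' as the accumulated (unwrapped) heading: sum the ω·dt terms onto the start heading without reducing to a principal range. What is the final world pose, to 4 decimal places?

(1.5972, -0.0426, -0.3986)

step 1: θ'=-1.2736 (R=2.0000) → pose (4.0877, -2.3536, -1.2736)
step 2: θ'=0.4764 (R=1.1429) → pose (5.7045, -3.0346, 0.4764)
step 3: θ'=0.1014 (R=-1.0000) → pose (6.0619, -2.9283, 0.1014)
step 4: θ'=-0.3986 (R=8.0000) → pose (2.1470, -2.3423, -0.3986)
step 5: θ'=-2.2736 (R=1.6667) → pose (1.5222, 0.2710, -2.2736)
step 6: θ'=-0.3986 (R=0.2000) → pose (1.5972, -0.0426, -0.3986)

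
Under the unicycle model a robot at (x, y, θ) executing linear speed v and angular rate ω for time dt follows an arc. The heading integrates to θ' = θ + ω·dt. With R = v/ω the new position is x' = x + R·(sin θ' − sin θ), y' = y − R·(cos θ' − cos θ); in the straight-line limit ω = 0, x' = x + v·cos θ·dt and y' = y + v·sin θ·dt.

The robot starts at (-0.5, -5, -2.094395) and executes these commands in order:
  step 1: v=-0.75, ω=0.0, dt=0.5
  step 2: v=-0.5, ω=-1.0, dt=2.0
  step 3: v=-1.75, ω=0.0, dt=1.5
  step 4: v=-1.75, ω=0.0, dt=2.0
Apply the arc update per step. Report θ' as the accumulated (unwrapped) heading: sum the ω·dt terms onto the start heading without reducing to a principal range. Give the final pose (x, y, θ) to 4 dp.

(4.0769, -9.6277, -4.0944)

step 1: θ'=-2.0944 (straight) → pose (-0.3125, -4.6752, -2.0944)
step 2: θ'=-4.0944 (R=0.5000) → pose (0.5280, -4.6355, -4.0944)
step 3: θ'=-4.0944 (straight) → pose (2.0490, -6.7750, -4.0944)
step 4: θ'=-4.0944 (straight) → pose (4.0769, -9.6277, -4.0944)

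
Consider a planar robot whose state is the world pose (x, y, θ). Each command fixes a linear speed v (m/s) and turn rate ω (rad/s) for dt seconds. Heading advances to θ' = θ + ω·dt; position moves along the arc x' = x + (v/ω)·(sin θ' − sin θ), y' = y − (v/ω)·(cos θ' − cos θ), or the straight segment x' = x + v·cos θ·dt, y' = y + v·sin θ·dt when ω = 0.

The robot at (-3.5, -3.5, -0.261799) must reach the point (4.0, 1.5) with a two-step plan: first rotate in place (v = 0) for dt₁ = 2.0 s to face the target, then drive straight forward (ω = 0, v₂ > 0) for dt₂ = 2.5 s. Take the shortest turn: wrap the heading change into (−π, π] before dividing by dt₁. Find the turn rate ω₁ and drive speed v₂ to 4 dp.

heading to target = atan2(1.5−-3.5, 4−-3.5) = 0.5880
Δθ = wrap(0.5880 − -0.2618) = 0.8498; ω₁ = Δθ/dt₁ = 0.4249
distance = √((4−-3.5)² + (1.5−-3.5)²) = 9.0139; v₂ = distance/dt₂ = 3.6056

ω₁ = 0.4249, v₂ = 3.6056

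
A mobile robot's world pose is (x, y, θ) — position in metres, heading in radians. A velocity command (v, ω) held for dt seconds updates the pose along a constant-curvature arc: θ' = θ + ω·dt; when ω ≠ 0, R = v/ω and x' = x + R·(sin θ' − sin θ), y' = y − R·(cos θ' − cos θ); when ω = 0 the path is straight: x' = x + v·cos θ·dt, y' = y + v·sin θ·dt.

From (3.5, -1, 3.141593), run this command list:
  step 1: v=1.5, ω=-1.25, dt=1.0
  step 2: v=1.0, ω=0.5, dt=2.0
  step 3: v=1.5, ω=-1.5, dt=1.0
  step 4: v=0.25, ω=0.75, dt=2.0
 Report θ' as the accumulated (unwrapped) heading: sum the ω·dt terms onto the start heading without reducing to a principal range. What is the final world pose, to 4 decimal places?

step 1: θ'=1.8916 (R=-1.2000) → pose (2.3612, -0.1784, 1.8916)
step 2: θ'=2.8916 (R=2.0000) → pose (0.9581, 1.1288, 2.8916)
step 3: θ'=1.3916 (R=-1.0000) → pose (0.2215, 2.2760, 1.3916)
step 4: θ'=2.8916 (R=0.3333) → pose (-0.0241, 2.6583, 2.8916)

(-0.0241, 2.6583, 2.8916)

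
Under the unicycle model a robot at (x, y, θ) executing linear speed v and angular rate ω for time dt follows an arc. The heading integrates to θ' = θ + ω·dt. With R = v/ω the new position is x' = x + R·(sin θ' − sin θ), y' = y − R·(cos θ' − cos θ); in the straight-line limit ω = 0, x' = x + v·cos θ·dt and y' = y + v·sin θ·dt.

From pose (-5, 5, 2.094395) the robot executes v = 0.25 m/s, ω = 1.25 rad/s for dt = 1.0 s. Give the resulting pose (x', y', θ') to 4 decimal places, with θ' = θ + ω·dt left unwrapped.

θ' = 2.0944 + 1.25·1.0 = 3.3444
R = v/ω = 0.25/1.25 = 0.2000
x' = -5 + 0.2000·(sin 3.3444 − sin 2.0944) = -5.2135
y' = 5 − 0.2000·(cos 3.3444 − cos 2.0944) = 5.0959

(-5.2135, 5.0959, 3.3444)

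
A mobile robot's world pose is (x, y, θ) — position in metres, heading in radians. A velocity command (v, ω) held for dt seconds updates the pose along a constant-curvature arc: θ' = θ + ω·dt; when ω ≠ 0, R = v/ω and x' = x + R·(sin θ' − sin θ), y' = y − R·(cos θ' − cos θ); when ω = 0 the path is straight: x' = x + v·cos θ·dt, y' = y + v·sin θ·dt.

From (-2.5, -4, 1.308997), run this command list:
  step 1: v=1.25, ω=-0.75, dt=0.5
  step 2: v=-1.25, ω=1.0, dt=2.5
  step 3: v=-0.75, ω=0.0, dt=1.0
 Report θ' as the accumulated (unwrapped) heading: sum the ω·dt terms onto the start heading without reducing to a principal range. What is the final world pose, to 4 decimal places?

(-0.1466, -5.1644, 3.4340)

step 1: θ'=0.9340 (R=-1.6667) → pose (-2.2301, -3.4403, 0.9340)
step 2: θ'=3.4340 (R=-1.2500) → pose (-0.8648, -5.3805, 3.4340)
step 3: θ'=3.4340 (straight) → pose (-0.1466, -5.1644, 3.4340)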